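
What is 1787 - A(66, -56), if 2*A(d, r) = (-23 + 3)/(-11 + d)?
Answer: 19659/11 ≈ 1787.2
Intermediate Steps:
A(d, r) = -10/(-11 + d) (A(d, r) = ((-23 + 3)/(-11 + d))/2 = (-20/(-11 + d))/2 = -10/(-11 + d))
1787 - A(66, -56) = 1787 - (-10)/(-11 + 66) = 1787 - (-10)/55 = 1787 - 1*(-2/11) = 1787 + 2/11 = 19659/11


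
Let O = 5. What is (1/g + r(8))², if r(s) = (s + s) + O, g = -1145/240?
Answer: 22667121/52441 ≈ 432.24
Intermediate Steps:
g = -229/48 (g = -1145*1/240 = -229/48 ≈ -4.7708)
r(s) = 5 + 2*s (r(s) = (s + s) + 5 = 2*s + 5 = 5 + 2*s)
(1/g + r(8))² = (1/(-229/48) + (5 + 2*8))² = (-48/229 + (5 + 16))² = (-48/229 + 21)² = (4761/229)² = 22667121/52441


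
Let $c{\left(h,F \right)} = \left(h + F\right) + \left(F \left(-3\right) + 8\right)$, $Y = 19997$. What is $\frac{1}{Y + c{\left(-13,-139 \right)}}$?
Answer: $\frac{1}{20270} \approx 4.9334 \cdot 10^{-5}$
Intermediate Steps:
$c{\left(h,F \right)} = 8 + h - 2 F$ ($c{\left(h,F \right)} = \left(F + h\right) - \left(-8 + 3 F\right) = 8 + h - 2 F$)
$\frac{1}{Y + c{\left(-13,-139 \right)}} = \frac{1}{19997 - -273} = \frac{1}{19997 + \left(8 - 13 + 278\right)} = \frac{1}{19997 + 273} = \frac{1}{20270}$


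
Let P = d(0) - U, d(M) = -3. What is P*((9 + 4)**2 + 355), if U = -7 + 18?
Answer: -7336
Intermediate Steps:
U = 11
P = -14 (P = -3 - 1*11 = -3 - 11 = -14)
P*((9 + 4)**2 + 355) = -14*((9 + 4)**2 + 355) = -14*(13**2 + 355) = -14*(169 + 355) = -14*524 = -7336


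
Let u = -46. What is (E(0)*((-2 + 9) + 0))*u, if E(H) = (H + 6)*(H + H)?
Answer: 0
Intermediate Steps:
E(H) = 2*H*(6 + H) (E(H) = (6 + H)*(2*H) = 2*H*(6 + H))
(E(0)*((-2 + 9) + 0))*u = ((2*0*(6 + 0))*((-2 + 9) + 0))*(-46) = ((2*0*6)*(7 + 0))*(-46) = (0*7)*(-46) = 0*(-46) = 0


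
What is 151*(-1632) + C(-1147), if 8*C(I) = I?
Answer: -1972603/8 ≈ -2.4658e+5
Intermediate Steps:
C(I) = I/8
151*(-1632) + C(-1147) = 151*(-1632) + (⅛)*(-1147) = -246432 - 1147/8 = -1972603/8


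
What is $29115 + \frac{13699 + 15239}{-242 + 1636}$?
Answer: $\frac{20307624}{697} \approx 29136.0$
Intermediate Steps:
$29115 + \frac{13699 + 15239}{-242 + 1636} = 29115 + \frac{28938}{1394} = 29115 + 28938 \cdot \frac{1}{1394} = 29115 + \frac{14469}{697} = \frac{20307624}{697}$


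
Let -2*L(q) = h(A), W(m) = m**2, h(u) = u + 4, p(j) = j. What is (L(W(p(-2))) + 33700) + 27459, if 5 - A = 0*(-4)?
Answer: 122309/2 ≈ 61155.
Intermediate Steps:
A = 5 (A = 5 - 0*(-4) = 5 - 1*0 = 5 + 0 = 5)
h(u) = 4 + u
L(q) = -9/2 (L(q) = -(4 + 5)/2 = -1/2*9 = -9/2)
(L(W(p(-2))) + 33700) + 27459 = (-9/2 + 33700) + 27459 = 67391/2 + 27459 = 122309/2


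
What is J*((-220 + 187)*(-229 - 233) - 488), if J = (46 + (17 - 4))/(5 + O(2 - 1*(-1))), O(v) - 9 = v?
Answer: 870722/17 ≈ 51219.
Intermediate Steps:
O(v) = 9 + v
J = 59/17 (J = (46 + (17 - 4))/(5 + (9 + (2 - 1*(-1)))) = (46 + 13)/(5 + (9 + (2 + 1))) = 59/(5 + (9 + 3)) = 59/(5 + 12) = 59/17 ≈ 3.4706)
J*((-220 + 187)*(-229 - 233) - 488) = 59*((-220 + 187)*(-229 - 233) - 488)/17 = 59*(-33*(-462) - 488)/17 = 59*(15246 - 488)/17 = (59/17)*14758 = 870722/17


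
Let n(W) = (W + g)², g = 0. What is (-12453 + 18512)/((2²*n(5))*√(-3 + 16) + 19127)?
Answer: 115890493/365712129 - 605900*√13/365712129 ≈ 0.31092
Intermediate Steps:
n(W) = W² (n(W) = (W + 0)² = W²)
(-12453 + 18512)/((2²*n(5))*√(-3 + 16) + 19127) = (-12453 + 18512)/((2²*5²)*√(-3 + 16) + 19127) = 6059/((4*25)*√13 + 19127) = 6059/(100*√13 + 19127) = 6059/(19127 + 100*√13)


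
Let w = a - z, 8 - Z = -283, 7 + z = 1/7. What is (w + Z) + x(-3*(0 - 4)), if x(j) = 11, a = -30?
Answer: 1952/7 ≈ 278.86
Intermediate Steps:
z = -48/7 (z = -7 + 1/7 = -48/7 ≈ -6.8571)
Z = 291 (Z = 8 - 1*(-283) = 8 + 283 = 291)
w = -162/7 (w = -30 - 1*(-48/7) = -30 + 48/7 = -162/7 ≈ -23.143)
(w + Z) + x(-3*(0 - 4)) = (-162/7 + 291) + 11 = 1875/7 + 11 = 1952/7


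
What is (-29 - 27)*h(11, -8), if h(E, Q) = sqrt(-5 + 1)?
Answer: -112*I ≈ -112.0*I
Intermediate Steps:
h(E, Q) = 2*I (h(E, Q) = sqrt(-4) = 2*I)
(-29 - 27)*h(11, -8) = (-29 - 27)*(2*I) = -112*I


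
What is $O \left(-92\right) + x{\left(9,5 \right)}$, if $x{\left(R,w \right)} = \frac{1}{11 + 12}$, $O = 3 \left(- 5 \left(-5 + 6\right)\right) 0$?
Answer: $\frac{1}{23} \approx 0.043478$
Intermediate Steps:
$O = 0$ ($O = 3 \left(\left(-5\right) 1\right) 0 = 3 \left(-5\right) 0 = \left(-15\right) 0 = 0$)
$x{\left(R,w \right)} = \frac{1}{23}$
$O \left(-92\right) + x{\left(9,5 \right)} = 0 \left(-92\right) + \frac{1}{23} = 0 + \frac{1}{23} = \frac{1}{23}$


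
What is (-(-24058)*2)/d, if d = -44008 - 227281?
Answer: -48116/271289 ≈ -0.17736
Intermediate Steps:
d = -271289
(-(-24058)*2)/d = -(-24058)*2/(-271289) = -12029*(-4)*(-1/271289) = 48116*(-1/271289) = -48116/271289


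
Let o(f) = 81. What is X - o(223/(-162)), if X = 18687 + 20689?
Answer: 39295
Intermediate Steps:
X = 39376
X - o(223/(-162)) = 39376 - 1*81 = 39376 - 81 = 39295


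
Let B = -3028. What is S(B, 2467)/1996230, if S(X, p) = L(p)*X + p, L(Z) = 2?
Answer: -3589/1996230 ≈ -0.0017979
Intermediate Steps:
S(X, p) = p + 2*X (S(X, p) = 2*X + p = p + 2*X)
S(B, 2467)/1996230 = (2467 + 2*(-3028))/1996230 = (2467 - 6056)*(1/1996230) = -3589*1/1996230 = -3589/1996230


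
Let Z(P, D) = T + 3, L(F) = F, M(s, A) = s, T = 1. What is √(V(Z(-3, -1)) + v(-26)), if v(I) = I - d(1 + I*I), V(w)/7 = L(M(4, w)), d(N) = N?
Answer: 15*I*√3 ≈ 25.981*I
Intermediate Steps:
Z(P, D) = 4 (Z(P, D) = 1 + 3 = 4)
V(w) = 28 (V(w) = 7*4 = 28)
v(I) = -1 + I - I² (v(I) = I - (1 + I*I) = I - (1 + I²) = I + (-1 - I²) = -1 + I - I²)
√(V(Z(-3, -1)) + v(-26)) = √(28 + (-1 - 26 - 1*(-26)²)) = √(28 + (-1 - 26 - 1*676)) = √(28 + (-1 - 26 - 676)) = √(28 - 703) = √(-675) = 15*I*√3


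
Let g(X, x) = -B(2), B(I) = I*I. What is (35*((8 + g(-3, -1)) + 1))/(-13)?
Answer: -175/13 ≈ -13.462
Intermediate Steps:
B(I) = I²
g(X, x) = -4 (g(X, x) = -1*2² = -1*4 = -4)
(35*((8 + g(-3, -1)) + 1))/(-13) = (35*((8 - 4) + 1))/(-13) = (35*(4 + 1))*(-1/13) = (35*5)*(-1/13) = 175*(-1/13) = -175/13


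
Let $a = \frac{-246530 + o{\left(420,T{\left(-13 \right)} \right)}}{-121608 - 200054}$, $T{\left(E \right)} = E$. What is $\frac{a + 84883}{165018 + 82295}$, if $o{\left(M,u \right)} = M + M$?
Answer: $\frac{13651940618}{39775597103} \approx 0.34322$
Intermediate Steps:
$o{\left(M,u \right)} = 2 M$
$a = \frac{122845}{160831}$ ($a = \frac{-246530 + 2 \cdot 420}{-121608 - 200054} = \frac{-246530 + 840}{-321662} = \left(-245690\right) \left(- \frac{1}{321662}\right) = \frac{122845}{160831} \approx 0.76381$)
$\frac{a + 84883}{165018 + 82295} = \frac{\frac{122845}{160831} + 84883}{165018 + 82295} = \frac{13651940618}{160831 \cdot 247313} = \frac{13651940618}{160831} \cdot \frac{1}{247313} = \frac{13651940618}{39775597103}$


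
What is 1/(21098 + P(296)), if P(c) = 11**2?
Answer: 1/21219 ≈ 4.7128e-5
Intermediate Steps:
P(c) = 121
1/(21098 + P(296)) = 1/(21098 + 121) = 1/21219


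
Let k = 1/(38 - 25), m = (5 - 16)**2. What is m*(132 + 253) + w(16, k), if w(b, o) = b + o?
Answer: 605814/13 ≈ 46601.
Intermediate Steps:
m = 121 (m = (-11)**2 = 121)
k = 1/13 ≈ 0.076923
m*(132 + 253) + w(16, k) = 121*(132 + 253) + (16 + 1/13) = 121*385 + 209/13 = 46585 + 209/13 = 605814/13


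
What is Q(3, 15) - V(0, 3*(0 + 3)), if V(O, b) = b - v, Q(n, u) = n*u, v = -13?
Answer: 23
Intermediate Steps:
V(O, b) = 13 + b (V(O, b) = b - 1*(-13) = b + 13 = 13 + b)
Q(3, 15) - V(0, 3*(0 + 3)) = 3*15 - (13 + 3*(0 + 3)) = 45 - (13 + 3*3) = 45 - (13 + 9) = 45 - 1*22 = 45 - 22 = 23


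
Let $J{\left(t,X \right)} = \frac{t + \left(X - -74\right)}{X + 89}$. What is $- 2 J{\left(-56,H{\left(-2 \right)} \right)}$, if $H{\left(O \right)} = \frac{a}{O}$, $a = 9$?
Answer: $- \frac{54}{169} \approx -0.31953$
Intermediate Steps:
$H{\left(O \right)} = \frac{9}{O}$
$J{\left(t,X \right)} = \frac{74 + X + t}{89 + X}$ ($J{\left(t,X \right)} = \frac{t + \left(X + 74\right)}{89 + X} = \frac{t + \left(74 + X\right)}{89 + X} = \frac{74 + X + t}{89 + X}$)
$- 2 J{\left(-56,H{\left(-2 \right)} \right)} = - 2 \frac{74 + \frac{9}{-2} - 56}{89 + \frac{9}{-2}} = - 2 \frac{74 + 9 \left(- \frac{1}{2}\right) - 56}{89 + 9 \left(- \frac{1}{2}\right)} = - 2 \frac{74 - \frac{9}{2} - 56}{89 - \frac{9}{2}} = - 2 \frac{1}{\frac{169}{2}} \cdot \frac{27}{2} = - 2 \cdot \frac{2}{169} \cdot \frac{27}{2} = \left(-2\right) \frac{27}{169} = - \frac{54}{169}$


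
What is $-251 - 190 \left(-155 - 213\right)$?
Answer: $69669$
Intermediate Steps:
$-251 - 190 \left(-155 - 213\right) = -251 - -69920 = -251 + 69920 = 69669$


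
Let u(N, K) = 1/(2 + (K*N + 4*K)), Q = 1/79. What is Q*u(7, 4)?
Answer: 1/3634 ≈ 0.00027518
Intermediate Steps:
Q = 1/79 ≈ 0.012658
u(N, K) = 1/(2 + 4*K + K*N) (u(N, K) = 1/(2 + (4*K + K*N)) = 1/(2 + 4*K + K*N))
Q*u(7, 4) = 1/(79*(2 + 4*4 + 4*7)) = 1/(79*(2 + 16 + 28)) = (1/79)/46 = (1/79)*(1/46) = 1/3634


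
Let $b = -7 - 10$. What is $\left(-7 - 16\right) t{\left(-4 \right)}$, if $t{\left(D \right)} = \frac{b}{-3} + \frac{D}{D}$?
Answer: $- \frac{460}{3} \approx -153.33$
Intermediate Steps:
$b = -17$ ($b = -7 - 10 = -17$)
$t{\left(D \right)} = \frac{20}{3}$ ($t{\left(D \right)} = - \frac{17}{-3} + \frac{D}{D} = \left(-17\right) \left(- \frac{1}{3}\right) + 1 = \frac{17}{3} + 1 = \frac{20}{3}$)
$\left(-7 - 16\right) t{\left(-4 \right)} = \left(-7 - 16\right) \frac{20}{3} = \left(-23\right) \frac{20}{3} = - \frac{460}{3}$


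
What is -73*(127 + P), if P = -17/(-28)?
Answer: -260829/28 ≈ -9315.3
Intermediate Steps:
P = 17/28 (P = -17*(-1/28) = 17/28 ≈ 0.60714)
-73*(127 + P) = -73*(127 + 17/28) = -73*3573/28 = -260829/28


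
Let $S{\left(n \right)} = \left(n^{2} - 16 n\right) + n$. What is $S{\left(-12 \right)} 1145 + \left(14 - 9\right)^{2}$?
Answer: $371005$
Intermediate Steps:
$S{\left(n \right)} = n^{2} - 15 n$
$S{\left(-12 \right)} 1145 + \left(14 - 9\right)^{2} = - 12 \left(-15 - 12\right) 1145 + \left(14 - 9\right)^{2} = \left(-12\right) \left(-27\right) 1145 + 5^{2} = 324 \cdot 1145 + 25 = 370980 + 25 = 371005$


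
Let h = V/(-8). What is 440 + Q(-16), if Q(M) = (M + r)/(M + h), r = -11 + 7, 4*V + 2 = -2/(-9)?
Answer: 126640/287 ≈ 441.25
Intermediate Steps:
V = -4/9 (V = -1/2 + (-2/(-9))/4 = -1/2 + (-2*(-1/9))/4 = -1/2 + (1/4)*(2/9) = -1/2 + 1/18 = -4/9 ≈ -0.44444)
h = 1/18 (h = -4/9/(-8) = -4/9*(-1/8) = 1/18 ≈ 0.055556)
r = -4
Q(M) = (-4 + M)/(1/18 + M) (Q(M) = (M - 4)/(M + 1/18) = (-4 + M)/(1/18 + M))
440 + Q(-16) = 440 + 18*(-4 - 16)/(1 + 18*(-16)) = 440 + 18*(-20)/(1 - 288) = 440 + 18*(-20)/(-287) = 440 + 18*(-1/287)*(-20) = 440 + 360/287 = 126640/287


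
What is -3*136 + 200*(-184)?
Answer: -37208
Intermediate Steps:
-3*136 + 200*(-184) = -408 - 36800 = -37208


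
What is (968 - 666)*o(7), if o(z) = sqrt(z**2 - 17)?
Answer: 1208*sqrt(2) ≈ 1708.4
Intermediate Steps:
o(z) = sqrt(-17 + z**2)
(968 - 666)*o(7) = (968 - 666)*sqrt(-17 + 7**2) = 302*sqrt(-17 + 49) = 302*sqrt(32) = 302*(4*sqrt(2)) = 1208*sqrt(2)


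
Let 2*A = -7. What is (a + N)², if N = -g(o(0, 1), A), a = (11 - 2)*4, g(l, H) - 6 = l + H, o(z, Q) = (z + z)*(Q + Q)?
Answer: 4489/4 ≈ 1122.3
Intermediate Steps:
A = -7/2 (A = (½)*(-7) = -7/2 ≈ -3.5000)
o(z, Q) = 4*Q*z (o(z, Q) = (2*z)*(2*Q) = 4*Q*z)
g(l, H) = 6 + H + l (g(l, H) = 6 + (l + H) = 6 + (H + l) = 6 + H + l)
a = 36 (a = 9*4 = 36)
N = -5/2 (N = -(6 - 7/2 + 4*1*0) = -(6 - 7/2 + 0) = -1*5/2 = -5/2 ≈ -2.5000)
(a + N)² = (36 - 5/2)² = (67/2)² = 4489/4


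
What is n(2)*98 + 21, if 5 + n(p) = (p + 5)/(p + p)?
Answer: -595/2 ≈ -297.50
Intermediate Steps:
n(p) = -5 + (5 + p)/(2*p) (n(p) = -5 + (p + 5)/(p + p) = -5 + (5 + p)/((2*p)) = -5 + (5 + p)*(1/(2*p)) = -5 + (5 + p)/(2*p))
n(2)*98 + 21 = ((½)*(5 - 9*2)/2)*98 + 21 = ((½)*(½)*(5 - 18))*98 + 21 = ((½)*(½)*(-13))*98 + 21 = -13/4*98 + 21 = -637/2 + 21 = -595/2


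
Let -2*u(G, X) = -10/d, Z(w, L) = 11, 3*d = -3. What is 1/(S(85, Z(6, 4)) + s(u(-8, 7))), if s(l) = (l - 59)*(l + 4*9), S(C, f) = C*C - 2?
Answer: 1/5239 ≈ 0.00019088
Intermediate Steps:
d = -1 (d = (1/3)*(-3) = -1)
u(G, X) = -5 (u(G, X) = -(-5)/(-1) = -(-5)*(-1) = -1/2*10 = -5)
S(C, f) = -2 + C**2 (S(C, f) = C**2 - 2 = -2 + C**2)
s(l) = (-59 + l)*(36 + l) (s(l) = (-59 + l)*(l + 36) = (-59 + l)*(36 + l))
1/(S(85, Z(6, 4)) + s(u(-8, 7))) = 1/((-2 + 85**2) + (-2124 + (-5)**2 - 23*(-5))) = 1/((-2 + 7225) + (-2124 + 25 + 115)) = 1/(7223 - 1984) = 1/5239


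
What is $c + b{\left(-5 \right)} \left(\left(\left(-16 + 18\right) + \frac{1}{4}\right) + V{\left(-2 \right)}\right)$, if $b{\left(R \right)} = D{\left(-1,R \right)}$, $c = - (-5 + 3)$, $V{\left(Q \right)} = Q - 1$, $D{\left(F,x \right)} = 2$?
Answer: $\frac{1}{2} \approx 0.5$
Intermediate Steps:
$V{\left(Q \right)} = -1 + Q$
$c = 2$ ($c = \left(-1\right) \left(-2\right) = 2$)
$b{\left(R \right)} = 2$
$c + b{\left(-5 \right)} \left(\left(\left(-16 + 18\right) + \frac{1}{4}\right) + V{\left(-2 \right)}\right) = 2 + 2 \left(\left(\left(-16 + 18\right) + \frac{1}{4}\right) - 3\right) = 2 + 2 \left(\left(2 + \frac{1}{4}\right) - 3\right) = 2 + 2 \left(\frac{9}{4} - 3\right) = 2 + 2 \left(- \frac{3}{4}\right) = 2 - \frac{3}{2} = \frac{1}{2}$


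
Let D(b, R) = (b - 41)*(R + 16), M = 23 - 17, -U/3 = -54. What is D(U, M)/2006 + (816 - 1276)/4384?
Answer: 1343431/1099288 ≈ 1.2221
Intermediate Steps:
U = 162 (U = -3*(-54) = 162)
M = 6
D(b, R) = (-41 + b)*(16 + R)
D(U, M)/2006 + (816 - 1276)/4384 = (-656 - 41*6 + 16*162 + 6*162)/2006 + (816 - 1276)/4384 = (-656 - 246 + 2592 + 972)*(1/2006) - 460*1/4384 = 2662*(1/2006) - 115/1096 = 1331/1003 - 115/1096 = 1343431/1099288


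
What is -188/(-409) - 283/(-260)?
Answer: 164627/106340 ≈ 1.5481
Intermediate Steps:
-188/(-409) - 283/(-260) = -188*(-1/409) - 283*(-1/260) = 188/409 + 283/260 = 164627/106340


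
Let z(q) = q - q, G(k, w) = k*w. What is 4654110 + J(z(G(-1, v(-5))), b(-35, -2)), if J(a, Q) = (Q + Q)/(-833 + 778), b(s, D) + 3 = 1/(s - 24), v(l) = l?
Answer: 15102587306/3245 ≈ 4.6541e+6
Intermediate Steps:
b(s, D) = -3 + 1/(-24 + s) (b(s, D) = -3 + 1/(s - 24) = -3 + 1/(-24 + s))
z(q) = 0
J(a, Q) = -2*Q/55 (J(a, Q) = (2*Q)/(-55) = (2*Q)*(-1/55) = -2*Q/55)
4654110 + J(z(G(-1, v(-5))), b(-35, -2)) = 4654110 - 2*(73 - 3*(-35))/(55*(-24 - 35)) = 4654110 - 2*(73 + 105)/(55*(-59)) = 4654110 - (-2)*178/3245 = 4654110 - 2/55*(-178/59) = 4654110 + 356/3245 = 15102587306/3245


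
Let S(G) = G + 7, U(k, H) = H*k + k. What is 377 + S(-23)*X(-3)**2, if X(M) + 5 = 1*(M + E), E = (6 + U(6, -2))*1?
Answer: -647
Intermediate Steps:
U(k, H) = k + H*k
E = 0 (E = (6 + 6*(1 - 2))*1 = (6 + 6*(-1))*1 = (6 - 6)*1 = 0*1 = 0)
S(G) = 7 + G
X(M) = -5 + M (X(M) = -5 + 1*(M + 0) = -5 + 1*M = -5 + M)
377 + S(-23)*X(-3)**2 = 377 + (7 - 23)*(-5 - 3)**2 = 377 - 16*(-8)**2 = 377 - 16*64 = 377 - 1024 = -647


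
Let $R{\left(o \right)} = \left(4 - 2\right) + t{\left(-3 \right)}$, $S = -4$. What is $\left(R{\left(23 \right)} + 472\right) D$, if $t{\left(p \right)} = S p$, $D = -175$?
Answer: $-85050$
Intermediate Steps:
$t{\left(p \right)} = - 4 p$
$R{\left(o \right)} = 14$ ($R{\left(o \right)} = \left(4 - 2\right) - -12 = 2 + 12 = 14$)
$\left(R{\left(23 \right)} + 472\right) D = \left(14 + 472\right) \left(-175\right) = 486 \left(-175\right) = -85050$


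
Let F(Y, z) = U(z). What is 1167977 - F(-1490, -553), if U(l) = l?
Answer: 1168530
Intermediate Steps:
F(Y, z) = z
1167977 - F(-1490, -553) = 1167977 - 1*(-553) = 1167977 + 553 = 1168530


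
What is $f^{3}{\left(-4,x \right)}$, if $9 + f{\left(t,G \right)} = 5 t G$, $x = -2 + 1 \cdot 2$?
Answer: $-729$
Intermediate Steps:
$x = 0$ ($x = -2 + 2 = 0$)
$f{\left(t,G \right)} = -9 + 5 G t$ ($f{\left(t,G \right)} = -9 + 5 t G = -9 + 5 G t$)
$f^{3}{\left(-4,x \right)} = \left(-9 + 5 \cdot 0 \left(-4\right)\right)^{3} = \left(-9 + 0\right)^{3} = \left(-9\right)^{3} = -729$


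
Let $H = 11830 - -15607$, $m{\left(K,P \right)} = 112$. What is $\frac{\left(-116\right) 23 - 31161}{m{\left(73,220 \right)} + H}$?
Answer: $- \frac{33829}{27549} \approx -1.228$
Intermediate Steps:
$H = 27437$ ($H = 11830 + 15607 = 27437$)
$\frac{\left(-116\right) 23 - 31161}{m{\left(73,220 \right)} + H} = \frac{\left(-116\right) 23 - 31161}{112 + 27437} = \frac{-2668 - 31161}{27549} = \left(-33829\right) \frac{1}{27549} = - \frac{33829}{27549}$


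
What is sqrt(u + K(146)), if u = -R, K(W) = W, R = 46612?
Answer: I*sqrt(46466) ≈ 215.56*I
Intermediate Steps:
u = -46612 (u = -1*46612 = -46612)
sqrt(u + K(146)) = sqrt(-46612 + 146) = sqrt(-46466) = I*sqrt(46466)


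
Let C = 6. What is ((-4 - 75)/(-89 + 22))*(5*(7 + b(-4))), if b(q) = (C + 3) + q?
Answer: 4740/67 ≈ 70.746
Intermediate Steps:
b(q) = 9 + q (b(q) = (6 + 3) + q = 9 + q)
((-4 - 75)/(-89 + 22))*(5*(7 + b(-4))) = ((-4 - 75)/(-89 + 22))*(5*(7 + (9 - 4))) = (-79/(-67))*(5*(7 + 5)) = (-79*(-1/67))*(5*12) = (79/67)*60 = 4740/67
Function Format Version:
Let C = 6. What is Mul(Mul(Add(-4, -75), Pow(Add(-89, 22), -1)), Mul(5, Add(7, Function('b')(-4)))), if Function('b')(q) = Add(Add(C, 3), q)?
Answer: Rational(4740, 67) ≈ 70.746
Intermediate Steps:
Function('b')(q) = Add(9, q) (Function('b')(q) = Add(Add(6, 3), q) = Add(9, q))
Mul(Mul(Add(-4, -75), Pow(Add(-89, 22), -1)), Mul(5, Add(7, Function('b')(-4)))) = Mul(Mul(Add(-4, -75), Pow(Add(-89, 22), -1)), Mul(5, Add(7, Add(9, -4)))) = Mul(Mul(-79, Pow(-67, -1)), Mul(5, Add(7, 5))) = Mul(Mul(-79, Rational(-1, 67)), Mul(5, 12)) = Mul(Rational(79, 67), 60) = Rational(4740, 67)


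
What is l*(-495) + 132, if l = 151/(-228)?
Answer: 34947/76 ≈ 459.83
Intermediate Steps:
l = -151/228 (l = 151*(-1/228) = -151/228 ≈ -0.66228)
l*(-495) + 132 = -151/228*(-495) + 132 = 24915/76 + 132 = 34947/76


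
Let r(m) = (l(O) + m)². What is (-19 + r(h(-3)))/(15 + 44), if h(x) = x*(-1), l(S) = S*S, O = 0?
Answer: -10/59 ≈ -0.16949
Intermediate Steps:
l(S) = S²
h(x) = -x
r(m) = m² (r(m) = (0² + m)² = (0 + m)² = m²)
(-19 + r(h(-3)))/(15 + 44) = (-19 + (-1*(-3))²)/(15 + 44) = (-19 + 3²)/59 = (-19 + 9)*(1/59) = -10*1/59 = -10/59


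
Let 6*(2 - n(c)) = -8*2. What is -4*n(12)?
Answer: -56/3 ≈ -18.667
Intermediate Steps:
n(c) = 14/3 (n(c) = 2 - (-4)*2/3 = 2 - ⅙*(-16) = 2 + 8/3 = 14/3)
-4*n(12) = -4*14/3 = -56/3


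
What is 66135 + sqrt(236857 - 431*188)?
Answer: 66135 + sqrt(155829) ≈ 66530.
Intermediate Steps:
66135 + sqrt(236857 - 431*188) = 66135 + sqrt(236857 - 81028) = 66135 + sqrt(155829)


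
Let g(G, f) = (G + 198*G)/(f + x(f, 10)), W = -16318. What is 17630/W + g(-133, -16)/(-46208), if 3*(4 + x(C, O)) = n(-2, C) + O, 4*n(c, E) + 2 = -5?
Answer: -9296887/8348448 ≈ -1.1136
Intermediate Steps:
n(c, E) = -7/4 (n(c, E) = -½ + (¼)*(-5) = -½ - 5/4 = -7/4)
x(C, O) = -55/12 + O/3 (x(C, O) = -4 + (-7/4 + O)/3 = -4 + (-7/12 + O/3) = -55/12 + O/3)
g(G, f) = 199*G/(-5/4 + f) (g(G, f) = (G + 198*G)/(f + (-55/12 + (⅓)*10)) = (199*G)/(f + (-55/12 + 10/3)) = (199*G)/(f - 5/4) = (199*G)/(-5/4 + f) = 199*G/(-5/4 + f))
17630/W + g(-133, -16)/(-46208) = 17630/(-16318) + (796*(-133)/(-5 + 4*(-16)))/(-46208) = 17630*(-1/16318) + (796*(-133)/(-5 - 64))*(-1/46208) = -215/199 + (796*(-133)/(-69))*(-1/46208) = -215/199 + (796*(-133)*(-1/69))*(-1/46208) = -215/199 + (105868/69)*(-1/46208) = -215/199 - 1393/41952 = -9296887/8348448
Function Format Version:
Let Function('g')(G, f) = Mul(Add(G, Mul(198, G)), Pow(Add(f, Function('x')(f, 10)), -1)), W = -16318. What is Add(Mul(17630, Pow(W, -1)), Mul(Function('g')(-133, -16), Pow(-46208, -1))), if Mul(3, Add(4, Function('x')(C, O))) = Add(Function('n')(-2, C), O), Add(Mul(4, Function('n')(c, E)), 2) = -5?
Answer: Rational(-9296887, 8348448) ≈ -1.1136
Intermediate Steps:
Function('n')(c, E) = Rational(-7, 4) (Function('n')(c, E) = Add(Rational(-1, 2), Mul(Rational(1, 4), -5)) = Add(Rational(-1, 2), Rational(-5, 4)) = Rational(-7, 4))
Function('x')(C, O) = Add(Rational(-55, 12), Mul(Rational(1, 3), O)) (Function('x')(C, O) = Add(-4, Mul(Rational(1, 3), Add(Rational(-7, 4), O))) = Add(-4, Add(Rational(-7, 12), Mul(Rational(1, 3), O))) = Add(Rational(-55, 12), Mul(Rational(1, 3), O)))
Function('g')(G, f) = Mul(199, G, Pow(Add(Rational(-5, 4), f), -1)) (Function('g')(G, f) = Mul(Add(G, Mul(198, G)), Pow(Add(f, Add(Rational(-55, 12), Mul(Rational(1, 3), 10))), -1)) = Mul(Mul(199, G), Pow(Add(f, Add(Rational(-55, 12), Rational(10, 3))), -1)) = Mul(Mul(199, G), Pow(Add(f, Rational(-5, 4)), -1)) = Mul(Mul(199, G), Pow(Add(Rational(-5, 4), f), -1)) = Mul(199, G, Pow(Add(Rational(-5, 4), f), -1)))
Add(Mul(17630, Pow(W, -1)), Mul(Function('g')(-133, -16), Pow(-46208, -1))) = Add(Mul(17630, Pow(-16318, -1)), Mul(Mul(796, -133, Pow(Add(-5, Mul(4, -16)), -1)), Pow(-46208, -1))) = Add(Mul(17630, Rational(-1, 16318)), Mul(Mul(796, -133, Pow(Add(-5, -64), -1)), Rational(-1, 46208))) = Add(Rational(-215, 199), Mul(Mul(796, -133, Pow(-69, -1)), Rational(-1, 46208))) = Add(Rational(-215, 199), Mul(Mul(796, -133, Rational(-1, 69)), Rational(-1, 46208))) = Add(Rational(-215, 199), Mul(Rational(105868, 69), Rational(-1, 46208))) = Add(Rational(-215, 199), Rational(-1393, 41952)) = Rational(-9296887, 8348448)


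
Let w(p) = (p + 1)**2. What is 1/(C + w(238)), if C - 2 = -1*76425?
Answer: -1/19302 ≈ -5.1808e-5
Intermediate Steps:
C = -76423 (C = 2 - 1*76425 = 2 - 76425 = -76423)
w(p) = (1 + p)**2
1/(C + w(238)) = 1/(-76423 + (1 + 238)**2) = 1/(-76423 + 239**2) = 1/(-76423 + 57121) = 1/(-19302) = -1/19302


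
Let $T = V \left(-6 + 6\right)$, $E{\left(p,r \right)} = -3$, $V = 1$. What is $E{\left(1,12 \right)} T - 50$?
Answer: $-50$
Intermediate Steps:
$T = 0$ ($T = 1 \left(-6 + 6\right) = 1 \cdot 0 = 0$)
$E{\left(1,12 \right)} T - 50 = \left(-3\right) 0 - 50 = 0 - 50 = -50$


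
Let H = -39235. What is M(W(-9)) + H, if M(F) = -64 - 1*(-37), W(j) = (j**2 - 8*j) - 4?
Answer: -39262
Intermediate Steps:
W(j) = -4 + j**2 - 8*j
M(F) = -27 (M(F) = -64 + 37 = -27)
M(W(-9)) + H = -27 - 39235 = -39262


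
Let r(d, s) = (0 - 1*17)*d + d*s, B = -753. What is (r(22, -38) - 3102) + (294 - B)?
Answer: -3265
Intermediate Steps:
r(d, s) = -17*d + d*s (r(d, s) = (0 - 17)*d + d*s = -17*d + d*s)
(r(22, -38) - 3102) + (294 - B) = (22*(-17 - 38) - 3102) + (294 - 1*(-753)) = (22*(-55) - 3102) + (294 + 753) = (-1210 - 3102) + 1047 = -4312 + 1047 = -3265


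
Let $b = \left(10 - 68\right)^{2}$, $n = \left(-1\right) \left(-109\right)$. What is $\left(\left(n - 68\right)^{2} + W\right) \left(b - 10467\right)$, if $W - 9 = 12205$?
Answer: $-98696185$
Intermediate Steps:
$W = 12214$ ($W = 9 + 12205 = 12214$)
$n = 109$
$b = 3364$ ($b = \left(-58\right)^{2} = 3364$)
$\left(\left(n - 68\right)^{2} + W\right) \left(b - 10467\right) = \left(\left(109 - 68\right)^{2} + 12214\right) \left(3364 - 10467\right) = \left(41^{2} + 12214\right) \left(-7103\right) = \left(1681 + 12214\right) \left(-7103\right) = 13895 \left(-7103\right) = -98696185$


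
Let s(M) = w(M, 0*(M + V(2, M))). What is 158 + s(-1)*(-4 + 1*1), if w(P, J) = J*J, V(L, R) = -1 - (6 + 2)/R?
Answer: 158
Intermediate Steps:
V(L, R) = -1 - 8/R
w(P, J) = J**2
s(M) = 0 (s(M) = (0*(M + (-8 - M)/M))**2 = 0**2 = 0)
158 + s(-1)*(-4 + 1*1) = 158 + 0*(-4 + 1*1) = 158 + 0*(-4 + 1) = 158 + 0*(-3) = 158 + 0 = 158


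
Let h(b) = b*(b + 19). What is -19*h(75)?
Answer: -133950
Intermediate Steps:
h(b) = b*(19 + b)
-19*h(75) = -1425*(19 + 75) = -1425*94 = -19*7050 = -133950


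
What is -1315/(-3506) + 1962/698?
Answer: 3898321/1223594 ≈ 3.1860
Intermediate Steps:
-1315/(-3506) + 1962/698 = -1315*(-1/3506) + 1962*(1/698) = 1315/3506 + 981/349 = 3898321/1223594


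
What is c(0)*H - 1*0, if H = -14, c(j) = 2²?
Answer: -56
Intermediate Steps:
c(j) = 4
c(0)*H - 1*0 = 4*(-14) - 1*0 = -56 + 0 = -56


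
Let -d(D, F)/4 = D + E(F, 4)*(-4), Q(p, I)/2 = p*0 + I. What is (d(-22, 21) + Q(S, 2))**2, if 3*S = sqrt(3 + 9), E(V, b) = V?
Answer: 183184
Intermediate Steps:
S = 2*sqrt(3)/3 (S = sqrt(3 + 9)/3 = sqrt(12)/3 = (2*sqrt(3))/3 = 2*sqrt(3)/3 ≈ 1.1547)
Q(p, I) = 2*I (Q(p, I) = 2*(p*0 + I) = 2*(0 + I) = 2*I)
d(D, F) = -4*D + 16*F (d(D, F) = -4*(D + F*(-4)) = -4*(D - 4*F) = -4*D + 16*F)
(d(-22, 21) + Q(S, 2))**2 = ((-4*(-22) + 16*21) + 2*2)**2 = ((88 + 336) + 4)**2 = (424 + 4)**2 = 428**2 = 183184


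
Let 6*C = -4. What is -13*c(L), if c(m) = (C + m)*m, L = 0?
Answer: 0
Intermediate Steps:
C = -⅔ (C = (⅙)*(-4) = -⅔ ≈ -0.66667)
c(m) = m*(-⅔ + m) (c(m) = (-⅔ + m)*m = m*(-⅔ + m))
-13*c(L) = -13*0*(-2 + 3*0)/3 = -13*0*(-2 + 0)/3 = -13*0*(-2)/3 = -13*0 = 0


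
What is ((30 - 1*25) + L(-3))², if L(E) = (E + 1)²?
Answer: 81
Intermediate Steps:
L(E) = (1 + E)²
((30 - 1*25) + L(-3))² = ((30 - 1*25) + (1 - 3)²)² = ((30 - 25) + (-2)²)² = (5 + 4)² = 9² = 81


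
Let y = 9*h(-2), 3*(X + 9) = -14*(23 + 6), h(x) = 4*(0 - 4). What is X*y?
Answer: 20784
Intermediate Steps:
h(x) = -16 (h(x) = 4*(-4) = -16)
X = -433/3 (X = -9 + (-14*(23 + 6))/3 = -9 + (-14*29)/3 = -9 + (⅓)*(-406) = -9 - 406/3 = -433/3 ≈ -144.33)
y = -144 (y = 9*(-16) = -144)
X*y = -433/3*(-144) = 20784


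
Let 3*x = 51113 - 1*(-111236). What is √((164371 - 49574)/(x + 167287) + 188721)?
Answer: √83259201599022210/664210 ≈ 434.42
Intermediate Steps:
x = 162349/3 (x = (51113 - 1*(-111236))/3 = (51113 + 111236)/3 = (⅓)*162349 = 162349/3 ≈ 54116.)
√((164371 - 49574)/(x + 167287) + 188721) = √((164371 - 49574)/(162349/3 + 167287) + 188721) = √(114797/(664210/3) + 188721) = √(114797*(3/664210) + 188721) = √(344391/664210 + 188721) = √(125350719801/664210) = √83259201599022210/664210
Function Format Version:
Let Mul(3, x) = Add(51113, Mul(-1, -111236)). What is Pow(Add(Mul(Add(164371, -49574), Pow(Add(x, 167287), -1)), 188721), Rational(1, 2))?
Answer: Mul(Rational(1, 664210), Pow(83259201599022210, Rational(1, 2))) ≈ 434.42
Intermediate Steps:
x = Rational(162349, 3) (x = Mul(Rational(1, 3), Add(51113, Mul(-1, -111236))) = Mul(Rational(1, 3), Add(51113, 111236)) = Mul(Rational(1, 3), 162349) = Rational(162349, 3) ≈ 54116.)
Pow(Add(Mul(Add(164371, -49574), Pow(Add(x, 167287), -1)), 188721), Rational(1, 2)) = Pow(Add(Mul(Add(164371, -49574), Pow(Add(Rational(162349, 3), 167287), -1)), 188721), Rational(1, 2)) = Pow(Add(Mul(114797, Pow(Rational(664210, 3), -1)), 188721), Rational(1, 2)) = Pow(Add(Mul(114797, Rational(3, 664210)), 188721), Rational(1, 2)) = Pow(Add(Rational(344391, 664210), 188721), Rational(1, 2)) = Pow(Rational(125350719801, 664210), Rational(1, 2)) = Mul(Rational(1, 664210), Pow(83259201599022210, Rational(1, 2)))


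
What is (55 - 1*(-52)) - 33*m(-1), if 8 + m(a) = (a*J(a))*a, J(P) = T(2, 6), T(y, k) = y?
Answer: 305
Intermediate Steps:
J(P) = 2
m(a) = -8 + 2*a**2 (m(a) = -8 + (a*2)*a = -8 + (2*a)*a = -8 + 2*a**2)
(55 - 1*(-52)) - 33*m(-1) = (55 - 1*(-52)) - 33*(-8 + 2*(-1)**2) = (55 + 52) - 33*(-8 + 2*1) = 107 - 33*(-8 + 2) = 107 - 33*(-6) = 107 + 198 = 305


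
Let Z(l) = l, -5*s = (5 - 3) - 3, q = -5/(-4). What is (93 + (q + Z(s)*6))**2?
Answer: 3644281/400 ≈ 9110.7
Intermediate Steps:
q = 5/4 (q = -5*(-1/4) = 5/4 ≈ 1.2500)
s = 1/5 (s = -((5 - 3) - 3)/5 = -(2 - 3)/5 = -1/5*(-1) = 1/5 ≈ 0.20000)
(93 + (q + Z(s)*6))**2 = (93 + (5/4 + (1/5)*6))**2 = (93 + (5/4 + 6/5))**2 = (93 + 49/20)**2 = (1909/20)**2 = 3644281/400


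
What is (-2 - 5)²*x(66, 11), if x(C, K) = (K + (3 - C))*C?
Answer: -168168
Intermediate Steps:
x(C, K) = C*(3 + K - C) (x(C, K) = (3 + K - C)*C = C*(3 + K - C))
(-2 - 5)²*x(66, 11) = (-2 - 5)²*(66*(3 + 11 - 1*66)) = (-7)²*(66*(3 + 11 - 66)) = 49*(66*(-52)) = 49*(-3432) = -168168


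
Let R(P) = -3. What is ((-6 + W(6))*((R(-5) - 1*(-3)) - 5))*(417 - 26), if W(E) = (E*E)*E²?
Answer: -2521950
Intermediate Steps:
W(E) = E⁴ (W(E) = E²*E² = E⁴)
((-6 + W(6))*((R(-5) - 1*(-3)) - 5))*(417 - 26) = ((-6 + 6⁴)*((-3 - 1*(-3)) - 5))*(417 - 26) = ((-6 + 1296)*((-3 + 3) - 5))*391 = (1290*(0 - 5))*391 = (1290*(-5))*391 = -6450*391 = -2521950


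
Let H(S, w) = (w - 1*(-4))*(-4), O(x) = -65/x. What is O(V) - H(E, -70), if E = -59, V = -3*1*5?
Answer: -779/3 ≈ -259.67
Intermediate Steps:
V = -15 (V = -3*5 = -15)
H(S, w) = -16 - 4*w (H(S, w) = (w + 4)*(-4) = (4 + w)*(-4) = -16 - 4*w)
O(V) - H(E, -70) = -65/(-15) - (-16 - 4*(-70)) = -65*(-1/15) - (-16 + 280) = 13/3 - 1*264 = 13/3 - 264 = -779/3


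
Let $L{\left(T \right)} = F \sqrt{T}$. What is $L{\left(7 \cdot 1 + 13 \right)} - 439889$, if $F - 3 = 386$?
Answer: $-439889 + 778 \sqrt{5} \approx -4.3815 \cdot 10^{5}$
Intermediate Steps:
$F = 389$ ($F = 3 + 386 = 389$)
$L{\left(T \right)} = 389 \sqrt{T}$
$L{\left(7 \cdot 1 + 13 \right)} - 439889 = 389 \sqrt{7 \cdot 1 + 13} - 439889 = 389 \sqrt{7 + 13} - 439889 = 389 \sqrt{20} - 439889 = 389 \cdot 2 \sqrt{5} - 439889 = 778 \sqrt{5} - 439889 = -439889 + 778 \sqrt{5}$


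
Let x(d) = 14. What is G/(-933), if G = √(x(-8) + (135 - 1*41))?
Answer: -2*√3/311 ≈ -0.011139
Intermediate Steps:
G = 6*√3 (G = √(14 + (135 - 1*41)) = √(14 + (135 - 41)) = √(14 + 94) = √108 = 6*√3 ≈ 10.392)
G/(-933) = (6*√3)/(-933) = (6*√3)*(-1/933) = -2*√3/311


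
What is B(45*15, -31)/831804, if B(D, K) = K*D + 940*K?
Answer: -50065/831804 ≈ -0.060188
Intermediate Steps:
B(D, K) = 940*K + D*K (B(D, K) = D*K + 940*K = 940*K + D*K)
B(45*15, -31)/831804 = -31*(940 + 45*15)/831804 = -31*(940 + 675)*(1/831804) = -31*1615*(1/831804) = -50065*1/831804 = -50065/831804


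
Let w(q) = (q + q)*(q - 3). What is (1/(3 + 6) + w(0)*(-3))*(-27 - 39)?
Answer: -22/3 ≈ -7.3333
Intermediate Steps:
w(q) = 2*q*(-3 + q) (w(q) = (2*q)*(-3 + q) = 2*q*(-3 + q))
(1/(3 + 6) + w(0)*(-3))*(-27 - 39) = (1/(3 + 6) + (2*0*(-3 + 0))*(-3))*(-27 - 39) = (1/9 + (2*0*(-3))*(-3))*(-66) = (⅑ + 0*(-3))*(-66) = (⅑ + 0)*(-66) = (⅑)*(-66) = -22/3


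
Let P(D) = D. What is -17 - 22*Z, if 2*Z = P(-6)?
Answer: 49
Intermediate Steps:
Z = -3 (Z = (½)*(-6) = -3)
-17 - 22*Z = -17 - 22*(-3) = -17 + 66 = 49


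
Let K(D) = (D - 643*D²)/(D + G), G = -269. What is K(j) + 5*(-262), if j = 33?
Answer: 195517/118 ≈ 1656.9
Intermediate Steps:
K(D) = (D - 643*D²)/(-269 + D) (K(D) = (D - 643*D²)/(D - 269) = (D - 643*D²)/(-269 + D))
K(j) + 5*(-262) = 33*(1 - 643*33)/(-269 + 33) + 5*(-262) = 33*(1 - 21219)/(-236) - 1310 = 33*(-1/236)*(-21218) - 1310 = 350097/118 - 1310 = 195517/118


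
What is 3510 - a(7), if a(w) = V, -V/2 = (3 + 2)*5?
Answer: 3560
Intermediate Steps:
V = -50 (V = -2*(3 + 2)*5 = -10*5 = -2*25 = -50)
a(w) = -50
3510 - a(7) = 3510 - 1*(-50) = 3510 + 50 = 3560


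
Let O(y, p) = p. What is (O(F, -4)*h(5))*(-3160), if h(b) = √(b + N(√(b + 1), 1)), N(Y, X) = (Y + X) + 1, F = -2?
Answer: 12640*√(7 + √6) ≈ 38855.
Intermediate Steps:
N(Y, X) = 1 + X + Y (N(Y, X) = (X + Y) + 1 = 1 + X + Y)
h(b) = √(2 + b + √(1 + b)) (h(b) = √(b + (1 + 1 + √(b + 1))) = √(b + (1 + 1 + √(1 + b))) = √(b + (2 + √(1 + b))) = √(2 + b + √(1 + b)))
(O(F, -4)*h(5))*(-3160) = -4*√(2 + 5 + √(1 + 5))*(-3160) = -4*√(2 + 5 + √6)*(-3160) = -4*√(7 + √6)*(-3160) = 12640*√(7 + √6)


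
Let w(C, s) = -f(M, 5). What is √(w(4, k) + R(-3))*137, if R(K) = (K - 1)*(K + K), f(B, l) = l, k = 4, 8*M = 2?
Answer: 137*√19 ≈ 597.17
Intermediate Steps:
M = ¼ (M = (⅛)*2 = ¼ ≈ 0.25000)
w(C, s) = -5 (w(C, s) = -1*5 = -5)
R(K) = 2*K*(-1 + K) (R(K) = (-1 + K)*(2*K) = 2*K*(-1 + K))
√(w(4, k) + R(-3))*137 = √(-5 + 2*(-3)*(-1 - 3))*137 = √(-5 + 2*(-3)*(-4))*137 = √(-5 + 24)*137 = √19*137 = 137*√19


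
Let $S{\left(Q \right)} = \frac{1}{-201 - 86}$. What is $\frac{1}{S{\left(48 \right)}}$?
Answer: $-287$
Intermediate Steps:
$S{\left(Q \right)} = - \frac{1}{287}$ ($S{\left(Q \right)} = \frac{1}{-287} = - \frac{1}{287}$)
$\frac{1}{S{\left(48 \right)}} = \frac{1}{- \frac{1}{287}} = -287$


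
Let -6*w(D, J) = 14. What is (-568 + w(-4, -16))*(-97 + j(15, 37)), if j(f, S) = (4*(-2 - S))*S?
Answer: 10041859/3 ≈ 3.3473e+6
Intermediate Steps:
w(D, J) = -7/3 (w(D, J) = -⅙*14 = -7/3)
j(f, S) = S*(-8 - 4*S) (j(f, S) = (-8 - 4*S)*S = S*(-8 - 4*S))
(-568 + w(-4, -16))*(-97 + j(15, 37)) = (-568 - 7/3)*(-97 - 4*37*(2 + 37)) = -1711*(-97 - 4*37*39)/3 = -1711*(-97 - 5772)/3 = -1711/3*(-5869) = 10041859/3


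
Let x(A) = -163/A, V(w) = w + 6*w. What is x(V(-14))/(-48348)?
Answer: -163/4738104 ≈ -3.4402e-5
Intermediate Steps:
V(w) = 7*w
x(V(-14))/(-48348) = -163/(7*(-14))/(-48348) = -163/(-98)*(-1/48348) = -163*(-1/98)*(-1/48348) = (163/98)*(-1/48348) = -163/4738104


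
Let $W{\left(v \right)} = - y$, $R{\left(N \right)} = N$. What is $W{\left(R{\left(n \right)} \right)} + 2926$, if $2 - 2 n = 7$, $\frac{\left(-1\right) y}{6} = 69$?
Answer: $3340$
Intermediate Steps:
$y = -414$ ($y = \left(-6\right) 69 = -414$)
$n = - \frac{5}{2}$ ($n = 1 - \frac{7}{2} = - \frac{5}{2} \approx -2.5$)
$W{\left(v \right)} = 414$ ($W{\left(v \right)} = \left(-1\right) \left(-414\right) = 414$)
$W{\left(R{\left(n \right)} \right)} + 2926 = 414 + 2926 = 3340$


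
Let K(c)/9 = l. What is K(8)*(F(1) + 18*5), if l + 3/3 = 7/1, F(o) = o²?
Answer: 4914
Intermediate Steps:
l = 6 (l = -1 + 7/1 = -1 + 7*1 = -1 + 7 = 6)
K(c) = 54 (K(c) = 9*6 = 54)
K(8)*(F(1) + 18*5) = 54*(1² + 18*5) = 54*(1 + 90) = 54*91 = 4914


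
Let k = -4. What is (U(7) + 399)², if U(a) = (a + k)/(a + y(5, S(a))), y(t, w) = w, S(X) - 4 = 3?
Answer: 31236921/196 ≈ 1.5937e+5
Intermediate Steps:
S(X) = 7 (S(X) = 4 + 3 = 7)
U(a) = (-4 + a)/(7 + a) (U(a) = (a - 4)/(a + 7) = (-4 + a)/(7 + a))
(U(7) + 399)² = ((-4 + 7)/(7 + 7) + 399)² = (3/14 + 399)² = (5589/14)² = 31236921/196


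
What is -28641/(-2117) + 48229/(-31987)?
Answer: 28070306/2335051 ≈ 12.021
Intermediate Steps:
-28641/(-2117) + 48229/(-31987) = -28641*(-1/2117) + 48229*(-1/31987) = 28641/2117 - 48229/31987 = 28070306/2335051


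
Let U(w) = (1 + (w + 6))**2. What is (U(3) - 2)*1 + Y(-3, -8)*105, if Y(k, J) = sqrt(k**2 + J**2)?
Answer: 98 + 105*sqrt(73) ≈ 995.12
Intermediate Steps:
U(w) = (7 + w)**2 (U(w) = (1 + (6 + w))**2 = (7 + w)**2)
Y(k, J) = sqrt(J**2 + k**2)
(U(3) - 2)*1 + Y(-3, -8)*105 = ((7 + 3)**2 - 2)*1 + sqrt((-8)**2 + (-3)**2)*105 = (10**2 - 2)*1 + sqrt(64 + 9)*105 = (100 - 2)*1 + sqrt(73)*105 = 98*1 + 105*sqrt(73) = 98 + 105*sqrt(73)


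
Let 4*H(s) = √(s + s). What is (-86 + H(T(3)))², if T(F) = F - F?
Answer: 7396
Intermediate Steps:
T(F) = 0
H(s) = √2*√s/4 (H(s) = √(s + s)/4 = √(2*s)/4 = (√2*√s)/4 = √2*√s/4)
(-86 + H(T(3)))² = (-86 + √2*√0/4)² = (-86 + (¼)*√2*0)² = (-86 + 0)² = (-86)² = 7396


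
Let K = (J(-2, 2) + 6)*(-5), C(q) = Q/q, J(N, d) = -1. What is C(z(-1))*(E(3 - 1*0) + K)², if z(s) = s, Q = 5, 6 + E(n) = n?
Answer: -3920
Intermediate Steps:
E(n) = -6 + n
C(q) = 5/q
K = -25 (K = (-1 + 6)*(-5) = 5*(-5) = -25)
C(z(-1))*(E(3 - 1*0) + K)² = (5/(-1))*((-6 + (3 - 1*0)) - 25)² = (5*(-1))*((-6 + (3 + 0)) - 25)² = -5*((-6 + 3) - 25)² = -5*(-3 - 25)² = -5*(-28)² = -5*784 = -3920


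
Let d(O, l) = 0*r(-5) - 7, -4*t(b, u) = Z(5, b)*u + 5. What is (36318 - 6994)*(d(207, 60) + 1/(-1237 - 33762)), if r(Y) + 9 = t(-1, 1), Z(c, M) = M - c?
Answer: -7184204056/34999 ≈ -2.0527e+5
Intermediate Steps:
t(b, u) = -5/4 - u*(-5 + b)/4 (t(b, u) = -((b - 1*5)*u + 5)/4 = -((b - 5)*u + 5)/4 = -((-5 + b)*u + 5)/4 = -(u*(-5 + b) + 5)/4 = -(5 + u*(-5 + b))/4 = -5/4 - u*(-5 + b)/4)
r(Y) = -35/4 (r(Y) = -9 + (-5/4 - 1/4*1*(-5 - 1)) = -9 + (-5/4 - 1/4*1*(-6)) = -9 + (-5/4 + 3/2) = -9 + 1/4 = -35/4)
d(O, l) = -7 (d(O, l) = 0*(-35/4) - 7 = 0 - 7 = -7)
(36318 - 6994)*(d(207, 60) + 1/(-1237 - 33762)) = (36318 - 6994)*(-7 + 1/(-1237 - 33762)) = 29324*(-7 + 1/(-34999)) = 29324*(-7 - 1/34999) = 29324*(-244994/34999) = -7184204056/34999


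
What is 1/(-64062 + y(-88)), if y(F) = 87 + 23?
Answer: -1/63952 ≈ -1.5637e-5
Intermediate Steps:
y(F) = 110
1/(-64062 + y(-88)) = 1/(-64062 + 110) = 1/(-63952) = -1/63952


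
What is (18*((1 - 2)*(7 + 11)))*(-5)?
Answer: 1620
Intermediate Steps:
(18*((1 - 2)*(7 + 11)))*(-5) = (18*(-1*18))*(-5) = (18*(-18))*(-5) = -324*(-5) = 1620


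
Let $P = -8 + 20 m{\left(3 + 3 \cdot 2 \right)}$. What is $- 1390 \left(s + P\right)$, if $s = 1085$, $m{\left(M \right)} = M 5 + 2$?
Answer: $-2803630$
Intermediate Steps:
$m{\left(M \right)} = 2 + 5 M$ ($m{\left(M \right)} = 5 M + 2 = 2 + 5 M$)
$P = 932$ ($P = -8 + 20 \left(2 + 5 \left(3 + 3 \cdot 2\right)\right) = -8 + 20 \left(2 + 5 \left(3 + 6\right)\right) = -8 + 20 \left(2 + 5 \cdot 9\right) = -8 + 20 \left(2 + 45\right) = -8 + 20 \cdot 47 = -8 + 940 = 932$)
$- 1390 \left(s + P\right) = - 1390 \left(1085 + 932\right) = \left(-1390\right) 2017 = -2803630$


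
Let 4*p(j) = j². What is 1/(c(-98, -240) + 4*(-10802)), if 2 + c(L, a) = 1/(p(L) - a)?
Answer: -2641/114117609 ≈ -2.3143e-5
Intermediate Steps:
p(j) = j²/4
c(L, a) = -2 + 1/(-a + L²/4) (c(L, a) = -2 + 1/(L²/4 - a) = -2 + 1/(-a + L²/4))
1/(c(-98, -240) + 4*(-10802)) = 1/(2*(2 - 1*(-98)² + 4*(-240))/((-98)² - 4*(-240)) + 4*(-10802)) = 1/(2*(2 - 1*9604 - 960)/(9604 + 960) - 43208) = 1/(2*(2 - 9604 - 960)/10564 - 43208) = 1/(2*(1/10564)*(-10562) - 43208) = 1/(-5281/2641 - 43208) = 1/(-114117609/2641) = -2641/114117609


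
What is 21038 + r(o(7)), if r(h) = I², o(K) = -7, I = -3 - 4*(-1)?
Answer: 21039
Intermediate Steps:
I = 1 (I = -3 + 4 = 1)
r(h) = 1 (r(h) = 1² = 1)
21038 + r(o(7)) = 21038 + 1 = 21039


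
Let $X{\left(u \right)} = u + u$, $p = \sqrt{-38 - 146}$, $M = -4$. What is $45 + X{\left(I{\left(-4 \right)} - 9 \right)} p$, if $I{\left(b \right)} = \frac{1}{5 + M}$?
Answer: $45 - 32 i \sqrt{46} \approx 45.0 - 217.03 i$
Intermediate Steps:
$p = 2 i \sqrt{46}$ ($p = \sqrt{-184} = 2 i \sqrt{46} \approx 13.565 i$)
$I{\left(b \right)} = 1$ ($I{\left(b \right)} = \frac{1}{5 - 4} = 1^{-1} = 1$)
$X{\left(u \right)} = 2 u$
$45 + X{\left(I{\left(-4 \right)} - 9 \right)} p = 45 + 2 \left(1 - 9\right) 2 i \sqrt{46} = 45 + 2 \left(-8\right) 2 i \sqrt{46} = 45 - 16 \cdot 2 i \sqrt{46} = 45 - 32 i \sqrt{46}$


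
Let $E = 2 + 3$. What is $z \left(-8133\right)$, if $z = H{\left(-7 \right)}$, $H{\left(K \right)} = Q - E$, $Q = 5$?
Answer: $0$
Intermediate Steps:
$E = 5$
$H{\left(K \right)} = 0$ ($H{\left(K \right)} = 5 - 5 = 0$)
$z = 0$
$z \left(-8133\right) = 0 \left(-8133\right) = 0$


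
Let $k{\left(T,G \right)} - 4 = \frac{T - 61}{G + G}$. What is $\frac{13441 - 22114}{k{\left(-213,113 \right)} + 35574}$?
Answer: $- \frac{46669}{191437} \approx -0.24378$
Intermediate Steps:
$k{\left(T,G \right)} = 4 + \frac{-61 + T}{2 G}$ ($k{\left(T,G \right)} = 4 + \frac{T - 61}{G + G} = 4 + \frac{-61 + T}{2 G}$)
$\frac{13441 - 22114}{k{\left(-213,113 \right)} + 35574} = \frac{13441 - 22114}{\frac{-61 - 213 + 8 \cdot 113}{2 \cdot 113} + 35574} = - \frac{8673}{\frac{1}{2} \cdot \frac{1}{113} \left(-61 - 213 + 904\right) + 35574} = - \frac{8673}{\frac{1}{2} \cdot \frac{1}{113} \cdot 630 + 35574} = - \frac{8673}{\frac{315}{113} + 35574} = - \frac{8673}{\frac{4020177}{113}} = \left(-8673\right) \frac{113}{4020177} = - \frac{46669}{191437}$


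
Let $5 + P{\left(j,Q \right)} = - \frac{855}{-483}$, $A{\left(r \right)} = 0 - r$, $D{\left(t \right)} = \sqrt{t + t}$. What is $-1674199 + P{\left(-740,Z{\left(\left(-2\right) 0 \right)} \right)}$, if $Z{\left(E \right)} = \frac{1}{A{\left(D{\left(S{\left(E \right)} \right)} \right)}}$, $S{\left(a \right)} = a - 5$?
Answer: $- \frac{269546559}{161} \approx -1.6742 \cdot 10^{6}$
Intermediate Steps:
$S{\left(a \right)} = -5 + a$
$D{\left(t \right)} = \sqrt{2} \sqrt{t}$ ($D{\left(t \right)} = \sqrt{2 t} = \sqrt{2} \sqrt{t}$)
$A{\left(r \right)} = - r$
$Z{\left(E \right)} = - \frac{\sqrt{2}}{2 \sqrt{-5 + E}}$ ($Z{\left(E \right)} = \frac{1}{\left(-1\right) \sqrt{2} \sqrt{-5 + E}} = - \frac{\sqrt{2}}{2 \sqrt{-5 + E}}$)
$P{\left(j,Q \right)} = - \frac{520}{161}$ ($P{\left(j,Q \right)} = -5 - \frac{855}{-483} = -5 - - \frac{285}{161} = -5 + \frac{285}{161} = - \frac{520}{161}$)
$-1674199 + P{\left(-740,Z{\left(\left(-2\right) 0 \right)} \right)} = -1674199 - \frac{520}{161} = - \frac{269546559}{161}$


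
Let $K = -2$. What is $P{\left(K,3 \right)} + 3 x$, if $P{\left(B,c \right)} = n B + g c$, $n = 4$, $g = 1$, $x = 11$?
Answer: $28$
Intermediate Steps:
$P{\left(B,c \right)} = c + 4 B$ ($P{\left(B,c \right)} = 4 B + 1 c = 4 B + c = c + 4 B$)
$P{\left(K,3 \right)} + 3 x = \left(3 + 4 \left(-2\right)\right) + 3 \cdot 11 = \left(3 - 8\right) + 33 = -5 + 33 = 28$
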